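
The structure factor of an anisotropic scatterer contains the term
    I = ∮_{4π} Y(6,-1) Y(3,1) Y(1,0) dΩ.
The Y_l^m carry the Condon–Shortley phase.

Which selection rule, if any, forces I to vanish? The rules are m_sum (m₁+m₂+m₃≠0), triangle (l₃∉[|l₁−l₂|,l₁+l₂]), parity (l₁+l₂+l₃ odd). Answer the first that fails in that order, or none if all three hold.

triangle

Σmᵢ = 0  ✓
l₃∈[|l₁−l₂|,l₁+l₂]=[3,9], have l₃=1  ✗
Σlᵢ = 10 ⇒ even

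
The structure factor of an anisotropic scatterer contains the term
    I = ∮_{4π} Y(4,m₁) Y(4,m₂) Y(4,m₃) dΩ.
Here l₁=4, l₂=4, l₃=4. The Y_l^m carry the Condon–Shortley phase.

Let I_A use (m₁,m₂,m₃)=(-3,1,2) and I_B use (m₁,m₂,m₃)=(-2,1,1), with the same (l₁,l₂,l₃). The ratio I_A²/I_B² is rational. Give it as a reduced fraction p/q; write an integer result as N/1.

Shared (l₁,l₂,l₃)=(4,4,4): N and (l;000)² cancel in I_A²/I_B².
A: Δ = 4!·4!·4!/13! = 1/450450; Racah Σ t=3..4: t=3:−1/576 t=4:+1/864 = -1/1728; ⇒ 3j(4 4 4; -3 1 2)² = 5/1287, sgn -1
B: Δ = 4!·4!·4!/13! = 1/450450; Racah Σ t=2..4: t=2:+1/576 t=3:−1/144 t=4:+1/576 = -1/288; ⇒ 3j(4 4 4; -2 1 1)² = 20/1001, sgn +1
I_A²/I_B² = (5/1287)/(20/1001) = 7/36

7/36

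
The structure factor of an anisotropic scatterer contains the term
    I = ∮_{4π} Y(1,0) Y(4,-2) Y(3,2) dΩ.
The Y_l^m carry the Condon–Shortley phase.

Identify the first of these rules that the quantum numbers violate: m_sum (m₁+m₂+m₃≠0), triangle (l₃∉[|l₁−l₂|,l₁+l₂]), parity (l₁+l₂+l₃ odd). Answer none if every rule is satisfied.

m₁+m₂+m₃ = 0 − 2 + 2 = 0  ✓
triangle: |1−4|=3 ≤ l₃=3 ≤ 1+4=5  ✓
parity: l₁+l₂+l₃ = 8 is even  ✓

none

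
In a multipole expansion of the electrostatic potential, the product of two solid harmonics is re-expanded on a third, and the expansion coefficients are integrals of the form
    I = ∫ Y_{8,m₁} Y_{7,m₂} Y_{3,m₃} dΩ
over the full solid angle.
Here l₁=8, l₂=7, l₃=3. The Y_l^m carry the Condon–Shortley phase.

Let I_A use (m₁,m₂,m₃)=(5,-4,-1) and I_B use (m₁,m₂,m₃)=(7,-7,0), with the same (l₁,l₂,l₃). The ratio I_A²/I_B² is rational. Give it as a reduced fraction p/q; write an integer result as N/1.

l's match ⇒ only the (l;m) 3-j factors differ between A and B.
A: triangle coeff Δ(8,7,3) = 1/5290740; Σ_t [1,3]: t=1:−1/319334400 t=2:+1/43545600 t=3:−1/104509440 = 59/5748019200; (3j)²=3481/406980 [(8 7 3; 5 -4 -1)], sign=+1
B: triangle coeff Δ(8,7,3) = 1/5290740; Σ_t [0,0]: t=0:+1/5748019200 = 1/5748019200; (3j)²=91/3876 [(8 7 3; 7 -7 0)], sign=-1
I_A²/I_B² = (3481/406980)/(91/3876) = 3481/9555

3481/9555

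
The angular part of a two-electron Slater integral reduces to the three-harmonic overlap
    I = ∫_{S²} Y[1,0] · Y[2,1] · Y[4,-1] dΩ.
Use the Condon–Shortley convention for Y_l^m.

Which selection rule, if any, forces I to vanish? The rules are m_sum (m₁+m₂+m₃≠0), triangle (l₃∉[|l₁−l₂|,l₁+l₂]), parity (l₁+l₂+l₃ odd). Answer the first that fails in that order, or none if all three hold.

Σmᵢ = 0  ✓
l₃∈[|l₁−l₂|,l₁+l₂]=[1,3], have l₃=4  ✗
Σlᵢ = 7 ⇒ odd

triangle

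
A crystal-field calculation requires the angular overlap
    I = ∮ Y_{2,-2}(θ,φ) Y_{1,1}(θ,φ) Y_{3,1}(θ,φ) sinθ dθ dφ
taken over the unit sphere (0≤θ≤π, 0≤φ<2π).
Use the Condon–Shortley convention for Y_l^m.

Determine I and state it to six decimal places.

-0.082589

Rules hold: Σm=0, L=6 even, 1≤3≤3.
N = 5·3·7 = 105
Δ = 0!·4!·2!/7! = 1/105
Racah Σ t=0..0: t=0:+1/4 = 1/4
⇒ 3j(2 1 3; 0 0 0)² = 3/35, sgn -1
Racah Σ t=0..0: t=0:+1/48 = 1/48
⇒ 3j(2 1 3; -2 1 1)² = 1/105, sgn +1
4πI² = N·(3j₀)²·(3jₘ)² = 3/35
I = -1·√(0.0857143/4π) = -0.08258890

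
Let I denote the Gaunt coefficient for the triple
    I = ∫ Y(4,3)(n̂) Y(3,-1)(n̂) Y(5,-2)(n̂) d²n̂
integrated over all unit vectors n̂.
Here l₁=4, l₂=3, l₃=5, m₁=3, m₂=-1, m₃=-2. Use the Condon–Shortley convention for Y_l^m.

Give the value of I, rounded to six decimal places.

-0.171363

Rules hold: Σm=0, L=12 even, 1≤5≤7.
N = 9·7·11 = 693
Δ = 2!·6!·4!/13! = 1/180180
Racah Σ t=0..2: t=0:+1/576 t=1:−1/144 t=2:+1/576 = -1/288
⇒ 3j(4 3 5; 0 0 0)² = 20/1001, sgn +1
Racah Σ t=0..1: t=0:+1/960 t=1:−1/4320 = 7/8640
⇒ 3j(4 3 5; 3 -1 -2)² = 343/12870, sgn -1
4πI² = N·(3j₀)²·(3jₘ)² = 686/1859
I = -1·√(0.369016/4π) = -0.17136315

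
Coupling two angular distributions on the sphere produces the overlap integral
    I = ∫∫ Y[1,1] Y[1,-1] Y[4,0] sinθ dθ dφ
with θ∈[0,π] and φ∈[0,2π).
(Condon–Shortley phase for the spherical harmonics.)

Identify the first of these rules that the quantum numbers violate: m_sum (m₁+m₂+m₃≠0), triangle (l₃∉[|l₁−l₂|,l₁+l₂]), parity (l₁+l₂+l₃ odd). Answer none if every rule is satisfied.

triangle

Σmᵢ = 0  ✓
l₃∈[|l₁−l₂|,l₁+l₂]=[0,2], have l₃=4  ✗
Σlᵢ = 6 ⇒ even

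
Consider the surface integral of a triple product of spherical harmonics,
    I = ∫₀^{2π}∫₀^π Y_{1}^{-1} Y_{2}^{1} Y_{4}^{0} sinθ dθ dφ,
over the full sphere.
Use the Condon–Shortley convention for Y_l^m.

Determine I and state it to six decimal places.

|1−2|≤4≤1+2 violated ⇒ I = 0

0.000000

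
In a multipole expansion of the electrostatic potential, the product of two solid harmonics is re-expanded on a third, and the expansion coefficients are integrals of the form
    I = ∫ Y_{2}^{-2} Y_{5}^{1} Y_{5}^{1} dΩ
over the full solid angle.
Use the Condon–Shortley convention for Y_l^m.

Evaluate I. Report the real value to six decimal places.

0.198089

Rules hold: Σm=0, L=12 even, 3≤5≤7.
N = 5·11·11 = 605
Δ = 2!·2!·8!/13! = 1/38610
Racah Σ t=0..2: t=0:+1/2880 t=1:−1/576 t=2:+1/2880 = -1/960
⇒ 3j(2 5 5; 0 0 0)² = 10/429, sgn +1
Racah Σ t=2..2: t=2:+1/2304 = 1/2304
⇒ 3j(2 5 5; -2 1 1)² = 5/143, sgn +1
4πI² = N·(3j₀)²·(3jₘ)² = 250/507
I = +1·√(0.493097/4π) = 0.19808933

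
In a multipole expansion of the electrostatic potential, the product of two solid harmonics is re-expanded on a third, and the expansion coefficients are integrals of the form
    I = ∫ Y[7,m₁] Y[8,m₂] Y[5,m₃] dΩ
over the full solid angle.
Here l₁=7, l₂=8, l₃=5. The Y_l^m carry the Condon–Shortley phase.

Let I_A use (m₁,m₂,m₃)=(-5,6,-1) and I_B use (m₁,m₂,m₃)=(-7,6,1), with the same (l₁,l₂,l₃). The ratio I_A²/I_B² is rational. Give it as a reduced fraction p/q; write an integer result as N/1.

Same 7,8,5: normalisation and zero-m 3j drop out of the ratio.
A: Δ: 10! 4! 6! / 21! → 1/814773960; sum: t=8:+1/1393459200 t=9:−1/261273600 t=10:+1/696729600 = -1/597196800; 3j²(7 8 5; -5 6 -1) = Δ·Π!·Σ² = 77/7752  (sign -1)
B: Δ: 10! 4! 6! / 21! → 1/814773960; sum: t=10:+1/4180377600 = 1/4180377600; 3j²(7 8 5; -7 6 1) = Δ·Π!·Σ² = 143/7752  (sign +1)
I_A²/I_B² = (77/7752)/(143/7752) = 7/13

7/13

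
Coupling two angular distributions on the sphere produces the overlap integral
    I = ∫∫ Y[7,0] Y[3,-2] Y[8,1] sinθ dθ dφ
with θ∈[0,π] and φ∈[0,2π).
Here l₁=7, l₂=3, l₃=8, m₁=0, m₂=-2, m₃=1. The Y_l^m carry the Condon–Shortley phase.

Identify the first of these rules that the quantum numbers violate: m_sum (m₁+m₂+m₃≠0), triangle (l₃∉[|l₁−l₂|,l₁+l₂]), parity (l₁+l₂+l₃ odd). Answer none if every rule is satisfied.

m_sum

azimuthal sum: 0 − 2 + 1 = -1  ✗
4 ≤ 8 ≤ 10 (triangle on l)
L = 7 + 3 + 8 = 18 (even)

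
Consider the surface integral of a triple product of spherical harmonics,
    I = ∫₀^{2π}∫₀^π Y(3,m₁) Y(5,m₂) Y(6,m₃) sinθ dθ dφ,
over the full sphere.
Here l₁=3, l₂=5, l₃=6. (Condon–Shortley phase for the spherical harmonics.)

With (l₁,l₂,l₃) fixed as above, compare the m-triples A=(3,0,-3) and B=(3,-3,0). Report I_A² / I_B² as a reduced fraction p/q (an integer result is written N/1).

Same 3,5,6: normalisation and zero-m 3j drop out of the ratio.
A: Δ: 2! 4! 8! / 15! → 1/675675; sum: t=0:+1/34560 = 1/34560; 3j²(3 5 6; 3 0 -3) = Δ·Π!·Σ² = 4/143  (sign -1)
B: Δ: 2! 4! 8! / 15! → 1/675675; sum: t=0:+1/69120 = 1/69120; 3j²(3 5 6; 3 -3 0) = Δ·Π!·Σ² = 4/429  (sign +1)
I_A²/I_B² = (4/143)/(4/429) = 3/1

3/1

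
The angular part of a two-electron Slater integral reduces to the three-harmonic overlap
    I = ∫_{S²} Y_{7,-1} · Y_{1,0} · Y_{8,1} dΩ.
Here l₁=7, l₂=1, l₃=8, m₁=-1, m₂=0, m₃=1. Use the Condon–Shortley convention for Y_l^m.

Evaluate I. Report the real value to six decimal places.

Checks pass: Σm=0; 16 even; l₃=8∈[6,8].
(2·7+1)(2·1+1)(2·8+1) = 765
Δ: 0! 14! 2! / 17! → 1/2040
sum: t=0:+1/25401600 = 1/25401600
3j²(7 1 8; 0 0 0) = Δ·Π!·Σ² = 8/255  (sign +1)
sum: t=0:+1/29030400 = 1/29030400
3j²(7 1 8; -1 0 1) = Δ·Π!·Σ² = 21/680  (sign -1)
combine: 4πI² = 765·8/255·21/680 = 63/85
take √, sign -1: I = -0.24285994

-0.242860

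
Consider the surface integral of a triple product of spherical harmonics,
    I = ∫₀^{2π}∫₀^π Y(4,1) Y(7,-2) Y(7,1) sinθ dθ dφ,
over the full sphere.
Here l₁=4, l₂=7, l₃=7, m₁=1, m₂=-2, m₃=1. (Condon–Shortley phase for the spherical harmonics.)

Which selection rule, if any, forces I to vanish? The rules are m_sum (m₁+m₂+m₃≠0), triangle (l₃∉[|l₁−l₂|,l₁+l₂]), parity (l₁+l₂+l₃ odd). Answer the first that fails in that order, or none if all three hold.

none

m₁+m₂+m₃ = 1 − 2 + 1 = 0  ✓
triangle: |4−7|=3 ≤ l₃=7 ≤ 4+7=11  ✓
parity: l₁+l₂+l₃ = 18 is even  ✓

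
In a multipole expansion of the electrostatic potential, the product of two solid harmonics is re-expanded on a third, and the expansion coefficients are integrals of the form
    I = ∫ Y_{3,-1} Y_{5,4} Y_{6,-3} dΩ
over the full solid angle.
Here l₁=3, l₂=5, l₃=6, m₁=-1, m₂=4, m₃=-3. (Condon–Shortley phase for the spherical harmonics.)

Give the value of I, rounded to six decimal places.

0.176531

Rules hold: Σm=0, L=14 even, 2≤6≤8.
N = 7·11·13 = 1001
Δ = 2!·4!·8!/15! = 1/675675
Racah Σ t=0..2: t=0:+1/8640 t=1:−1/2304 t=2:+1/8640 = -7/34560
⇒ 3j(3 5 6; 0 0 0)² = 7/429, sgn -1
Racah Σ t=1..2: t=1:−1/241920 t=2:+1/40320 = 1/48384
⇒ 3j(3 5 6; -1 4 -3)² = 24/1001, sgn -1
4πI² = N·(3j₀)²·(3jₘ)² = 56/143
I = +1·√(0.391608/4π) = 0.17653103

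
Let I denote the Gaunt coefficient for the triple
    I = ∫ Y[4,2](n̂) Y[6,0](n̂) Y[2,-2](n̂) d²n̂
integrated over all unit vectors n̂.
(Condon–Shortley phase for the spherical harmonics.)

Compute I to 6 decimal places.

0.061597

Checks pass: Σm=0; 12 even; l₃=2∈[2,10].
(2·4+1)(2·6+1)(2·2+1) = 585
Δ: 8! 0! 4! / 13! → 1/6435
sum: t=4:+1/2304 = 1/2304
3j²(4 6 2; 0 0 0) = Δ·Π!·Σ² = 5/143  (sign +1)
sum: t=2:+1/34560 = 1/34560
3j²(4 6 2; 2 0 -2) = Δ·Π!·Σ² = 1/429  (sign +1)
combine: 4πI² = 585·5/143·1/429 = 75/1573
take √, sign +1: I = 0.06159725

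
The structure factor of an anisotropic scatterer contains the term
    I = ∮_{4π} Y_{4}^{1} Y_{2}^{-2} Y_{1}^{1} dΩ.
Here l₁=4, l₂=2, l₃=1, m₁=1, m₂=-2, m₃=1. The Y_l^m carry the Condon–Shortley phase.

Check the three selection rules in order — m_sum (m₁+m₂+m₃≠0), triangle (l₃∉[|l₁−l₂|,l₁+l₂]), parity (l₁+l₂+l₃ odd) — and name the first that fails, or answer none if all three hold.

Σmᵢ = 0  ✓
l₃∈[|l₁−l₂|,l₁+l₂]=[2,6], have l₃=1  ✗
Σlᵢ = 7 ⇒ odd

triangle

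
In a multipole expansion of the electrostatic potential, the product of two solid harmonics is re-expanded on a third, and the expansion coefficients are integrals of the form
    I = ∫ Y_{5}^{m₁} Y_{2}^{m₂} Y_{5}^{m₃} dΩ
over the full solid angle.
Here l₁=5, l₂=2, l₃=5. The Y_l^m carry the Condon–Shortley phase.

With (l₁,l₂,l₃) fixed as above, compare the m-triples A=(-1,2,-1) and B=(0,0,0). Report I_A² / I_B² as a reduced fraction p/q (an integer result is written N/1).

Same 5,2,5: normalisation and zero-m 3j drop out of the ratio.
A: Δ: 2! 8! 2! / 13! → 1/38610; sum: t=2:+1/2304 = 1/2304; 3j²(5 2 5; -1 2 -1) = Δ·Π!·Σ² = 5/143  (sign +1)
B: Δ: 2! 8! 2! / 13! → 1/38610; sum: t=0:+1/2880 t=1:−1/576 t=2:+1/2880 = -1/960; 3j²(5 2 5; 0 0 0) = Δ·Π!·Σ² = 10/429  (sign +1)
I_A²/I_B² = (5/143)/(10/429) = 3/2

3/2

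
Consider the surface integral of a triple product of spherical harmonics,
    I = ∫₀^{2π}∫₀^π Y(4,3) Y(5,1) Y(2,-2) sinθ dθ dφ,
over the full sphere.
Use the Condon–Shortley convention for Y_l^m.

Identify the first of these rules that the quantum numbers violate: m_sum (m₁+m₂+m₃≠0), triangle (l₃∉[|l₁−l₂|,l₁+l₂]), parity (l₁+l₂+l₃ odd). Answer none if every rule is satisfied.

m₁+m₂+m₃ = 3 + 1 − 2 = 2  ✗
triangle: |4−5|=1 ≤ l₃=2 ≤ 4+5=9
parity: l₁+l₂+l₃ = 11 is odd

m_sum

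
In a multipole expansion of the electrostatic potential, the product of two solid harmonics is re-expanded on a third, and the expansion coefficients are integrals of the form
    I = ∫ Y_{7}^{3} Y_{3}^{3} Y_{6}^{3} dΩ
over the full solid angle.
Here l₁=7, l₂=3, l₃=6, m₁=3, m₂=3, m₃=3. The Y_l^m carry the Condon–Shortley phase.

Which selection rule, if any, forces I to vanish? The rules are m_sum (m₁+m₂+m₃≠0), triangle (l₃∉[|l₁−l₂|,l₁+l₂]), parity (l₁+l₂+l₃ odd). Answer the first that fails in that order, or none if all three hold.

m_sum

Σmᵢ = 9  ✗
l₃∈[|l₁−l₂|,l₁+l₂]=[4,10], have l₃=6
Σlᵢ = 16 ⇒ even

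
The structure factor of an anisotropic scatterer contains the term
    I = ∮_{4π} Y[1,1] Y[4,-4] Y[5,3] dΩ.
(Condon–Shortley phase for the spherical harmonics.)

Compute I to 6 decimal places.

-0.049106

Checks pass: Σm=0; 10 even; l₃=5∈[3,5].
(2·1+1)(2·4+1)(2·5+1) = 297
Δ: 0! 2! 8! / 11! → 1/495
sum: t=0:+1/576 = 1/576
3j²(1 4 5; 0 0 0) = Δ·Π!·Σ² = 5/99  (sign -1)
sum: t=0:+1/80640 = 1/80640
3j²(1 4 5; 1 -4 3) = Δ·Π!·Σ² = 1/495  (sign +1)
combine: 4πI² = 297·5/99·1/495 = 1/33
take √, sign -1: I = -0.04910640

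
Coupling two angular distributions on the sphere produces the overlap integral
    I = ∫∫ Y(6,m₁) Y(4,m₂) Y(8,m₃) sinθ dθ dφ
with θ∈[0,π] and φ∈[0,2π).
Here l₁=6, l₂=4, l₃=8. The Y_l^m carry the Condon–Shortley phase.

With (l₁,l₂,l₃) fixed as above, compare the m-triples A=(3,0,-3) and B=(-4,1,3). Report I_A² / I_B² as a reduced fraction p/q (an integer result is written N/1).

l's match ⇒ only the (l;m) 3-j factors differ between A and B.
A: triangle coeff Δ(6,4,8) = 1/23279256; Σ_t [0,2]: t=0:+1/2903040 t=1:−1/2903040 t=2:+1/34836480 = 1/34836480; (3j)²=25/117572 [(6 4 8; 3 0 -3)], sign=-1
B: triangle coeff Δ(6,4,8) = 1/23279256; Σ_t [0,2]: t=0:+1/870912000 t=1:−1/17418240 t=2:+1/5806080 = 101/870912000; (3j)²=10201/705432 [(6 4 8; -4 1 3)], sign=-1
I_A²/I_B² = (25/117572)/(10201/705432) = 150/10201

150/10201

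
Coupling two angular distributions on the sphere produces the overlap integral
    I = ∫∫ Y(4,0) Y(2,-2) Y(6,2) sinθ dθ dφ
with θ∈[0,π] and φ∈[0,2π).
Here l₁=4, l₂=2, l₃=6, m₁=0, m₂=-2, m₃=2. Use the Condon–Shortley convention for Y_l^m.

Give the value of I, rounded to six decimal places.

m-sum 0 ✓  L=12 even ✓  2≤6≤6 ✓
Π(2lᵢ+1) = 9×5×13 = 585
triangle coeff Δ(4,2,6) = 1/6435
Σ_t [0,0]: t=0:+1/2304 = 1/2304
(3j)²=5/143 [(4 2 6; 0 0 0)], sign=+1
Σ_t [0,0]: t=0:+1/13824 = 1/13824
(3j)²=14/1287 [(4 2 6; 0 -2 2)], sign=+1
⇒ 4πI² = 350/1573
I = (+1)√(350/1573/(4π)) = 0.13306527

0.133065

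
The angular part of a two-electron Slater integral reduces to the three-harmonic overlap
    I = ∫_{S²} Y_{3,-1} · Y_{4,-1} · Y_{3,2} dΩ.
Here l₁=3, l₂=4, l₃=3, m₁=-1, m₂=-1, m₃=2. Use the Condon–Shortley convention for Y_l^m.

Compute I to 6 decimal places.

Checks pass: Σm=0; 10 even; l₃=3∈[1,7].
(2·3+1)(2·4+1)(2·3+1) = 441
Δ: 4! 2! 4! / 11! → 1/34650
sum: t=1:−1/72 t=2:+1/16 t=3:−1/72 = 5/144
3j²(3 4 3; 0 0 0) = Δ·Π!·Σ² = 2/77  (sign -1)
sum: t=2:+1/48 t=3:−1/144 = 1/72
3j²(3 4 3; -1 -1 2) = Δ·Π!·Σ² = 16/693  (sign -1)
combine: 4πI² = 441·2/77·16/693 = 32/121
take √, sign +1: I = 0.14506992

0.145070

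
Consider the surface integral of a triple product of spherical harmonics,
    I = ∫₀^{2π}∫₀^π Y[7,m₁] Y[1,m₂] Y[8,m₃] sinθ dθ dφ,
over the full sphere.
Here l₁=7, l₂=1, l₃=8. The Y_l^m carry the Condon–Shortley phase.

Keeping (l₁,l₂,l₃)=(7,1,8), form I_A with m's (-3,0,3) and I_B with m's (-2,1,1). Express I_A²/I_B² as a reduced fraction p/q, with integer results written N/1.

55/21

Same 7,1,8: normalisation and zero-m 3j drop out of the ratio.
A: Δ: 0! 14! 2! / 17! → 1/2040; sum: t=0:+1/87091200 = 1/87091200; 3j²(7 1 8; -3 0 3) = Δ·Π!·Σ² = 11/408  (sign -1)
B: Δ: 0! 14! 2! / 17! → 1/2040; sum: t=0:+1/87091200 = 1/87091200; 3j²(7 1 8; -2 1 1) = Δ·Π!·Σ² = 7/680  (sign -1)
I_A²/I_B² = (11/408)/(7/680) = 55/21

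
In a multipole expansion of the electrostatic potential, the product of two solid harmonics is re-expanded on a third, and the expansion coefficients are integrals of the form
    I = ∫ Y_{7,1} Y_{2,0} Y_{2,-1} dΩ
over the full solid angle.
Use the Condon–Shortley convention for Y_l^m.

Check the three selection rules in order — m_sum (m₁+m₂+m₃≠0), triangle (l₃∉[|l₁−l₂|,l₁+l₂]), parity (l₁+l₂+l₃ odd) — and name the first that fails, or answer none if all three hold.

triangle

m₁+m₂+m₃ = 1 + 0 − 1 = 0  ✓
triangle: |7−2|=5 ≤ l₃=2 ≤ 7+2=9  ✗
parity: l₁+l₂+l₃ = 11 is odd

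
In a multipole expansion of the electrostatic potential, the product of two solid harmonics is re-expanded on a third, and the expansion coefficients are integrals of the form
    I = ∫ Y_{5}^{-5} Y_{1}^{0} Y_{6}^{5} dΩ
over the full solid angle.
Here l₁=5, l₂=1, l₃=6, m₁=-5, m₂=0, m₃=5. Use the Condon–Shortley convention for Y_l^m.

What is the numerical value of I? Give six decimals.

Rules hold: Σm=0, L=12 even, 4≤6≤6.
N = 11·3·13 = 429
Δ = 0!·10!·2!/13! = 1/858
Racah Σ t=0..0: t=0:+1/14400 = 1/14400
⇒ 3j(5 1 6; 0 0 0)² = 6/143, sgn +1
Racah Σ t=0..0: t=0:+1/3628800 = 1/3628800
⇒ 3j(5 1 6; -5 0 5)² = 1/78, sgn -1
4πI² = N·(3j₀)²·(3jₘ)² = 3/13
I = -1·√(0.230769/4π) = -0.13551395

-0.135514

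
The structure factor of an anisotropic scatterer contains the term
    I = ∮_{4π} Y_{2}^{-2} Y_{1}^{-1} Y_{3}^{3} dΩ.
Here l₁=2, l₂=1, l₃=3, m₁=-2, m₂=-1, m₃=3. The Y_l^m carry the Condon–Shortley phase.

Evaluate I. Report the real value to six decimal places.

-0.319865

m-sum 0 ✓  L=6 even ✓  1≤3≤3 ✓
Π(2lᵢ+1) = 5×3×7 = 105
triangle coeff Δ(2,1,3) = 1/105
Σ_t [0,0]: t=0:+1/4 = 1/4
(3j)²=3/35 [(2 1 3; 0 0 0)], sign=-1
Σ_t [0,0]: t=0:+1/48 = 1/48
(3j)²=1/7 [(2 1 3; -2 -1 3)], sign=+1
⇒ 4πI² = 9/7
I = (-1)√(9/7/(4π)) = -0.31986543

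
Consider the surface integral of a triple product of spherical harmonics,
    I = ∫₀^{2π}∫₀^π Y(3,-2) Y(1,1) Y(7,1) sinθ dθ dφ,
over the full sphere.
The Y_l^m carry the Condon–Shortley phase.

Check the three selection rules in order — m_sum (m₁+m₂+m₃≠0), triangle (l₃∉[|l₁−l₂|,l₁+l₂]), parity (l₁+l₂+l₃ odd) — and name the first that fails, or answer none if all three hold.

triangle

Σmᵢ = 0  ✓
l₃∈[|l₁−l₂|,l₁+l₂]=[2,4], have l₃=7  ✗
Σlᵢ = 11 ⇒ odd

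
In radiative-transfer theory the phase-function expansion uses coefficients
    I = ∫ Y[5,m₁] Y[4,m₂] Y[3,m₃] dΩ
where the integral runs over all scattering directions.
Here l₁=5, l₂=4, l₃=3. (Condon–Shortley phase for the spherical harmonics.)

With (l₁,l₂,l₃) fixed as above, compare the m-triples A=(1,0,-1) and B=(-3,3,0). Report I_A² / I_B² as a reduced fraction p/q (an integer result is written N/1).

605/882

Shared (l₁,l₂,l₃)=(5,4,3): N and (l;000)² cancel in I_A²/I_B².
A: Δ = 6!·4!·2!/13! = 1/180180; Racah Σ t=2..4: t=2:+1/384 t=3:−1/216 t=4:+1/2304 = -11/6912; ⇒ 3j(5 4 3; 1 0 -1)² = 11/1638, sgn -1
B: Δ = 6!·4!·2!/13! = 1/180180; Racah Σ t=5..6: t=5:−1/1440 t=6:+1/2880 = -1/2880; ⇒ 3j(5 4 3; -3 3 0)² = 7/715, sgn +1
I_A²/I_B² = (11/1638)/(7/715) = 605/882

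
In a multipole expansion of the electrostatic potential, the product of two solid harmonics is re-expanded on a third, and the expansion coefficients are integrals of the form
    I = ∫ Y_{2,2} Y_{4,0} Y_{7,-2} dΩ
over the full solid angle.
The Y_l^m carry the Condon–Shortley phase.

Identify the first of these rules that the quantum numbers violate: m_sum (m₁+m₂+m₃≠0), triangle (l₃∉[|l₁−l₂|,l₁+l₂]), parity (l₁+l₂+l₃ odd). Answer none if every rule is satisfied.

Σmᵢ = 0  ✓
l₃∈[|l₁−l₂|,l₁+l₂]=[2,6], have l₃=7  ✗
Σlᵢ = 13 ⇒ odd

triangle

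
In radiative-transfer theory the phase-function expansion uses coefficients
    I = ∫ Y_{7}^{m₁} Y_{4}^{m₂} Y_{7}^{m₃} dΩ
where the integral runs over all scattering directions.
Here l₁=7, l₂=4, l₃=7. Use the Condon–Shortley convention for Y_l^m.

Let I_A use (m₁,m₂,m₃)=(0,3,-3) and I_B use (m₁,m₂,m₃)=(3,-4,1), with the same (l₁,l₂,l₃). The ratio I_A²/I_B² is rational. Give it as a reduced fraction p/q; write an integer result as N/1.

Shared (l₁,l₂,l₃)=(7,4,7): N and (l;000)² cancel in I_A²/I_B².
A: Δ = 4!·10!·4!/19! = 1/58198140; Racah Σ t=3..4: t=3:−1/2488320 t=4:+1/4354560 = -1/5806080; ⇒ 3j(7 4 7; 0 3 -3)² = 525/92378, sgn -1
B: Δ = 4!·10!·4!/19! = 1/58198140; Racah Σ t=0..0: t=0:+1/9953280 = 1/9953280; ⇒ 3j(7 4 7; 3 -4 1)² = 2450/138567, sgn +1
I_A²/I_B² = (525/92378)/(2450/138567) = 9/28

9/28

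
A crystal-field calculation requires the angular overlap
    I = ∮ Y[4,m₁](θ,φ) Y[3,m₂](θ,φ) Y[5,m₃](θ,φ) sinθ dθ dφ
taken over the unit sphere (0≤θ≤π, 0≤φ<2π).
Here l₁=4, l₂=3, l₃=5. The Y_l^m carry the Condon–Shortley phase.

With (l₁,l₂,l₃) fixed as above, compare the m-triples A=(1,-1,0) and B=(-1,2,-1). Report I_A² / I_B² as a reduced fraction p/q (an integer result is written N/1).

l's match ⇒ only the (l;m) 3-j factors differ between A and B.
A: triangle coeff Δ(4,3,5) = 1/180180; Σ_t [0,2]: t=0:+1/288 t=1:−1/288 t=2:+1/5760 = 1/5760; (3j)²=1/12012 [(4 3 5; 1 -1 0)], sign=-1
B: triangle coeff Δ(4,3,5) = 1/180180; Σ_t [1,2]: t=1:−1/1152 t=2:+1/432 = 5/3456; (3j)²=625/36036 [(4 3 5; -1 2 -1)], sign=+1
I_A²/I_B² = (1/12012)/(625/36036) = 3/625

3/625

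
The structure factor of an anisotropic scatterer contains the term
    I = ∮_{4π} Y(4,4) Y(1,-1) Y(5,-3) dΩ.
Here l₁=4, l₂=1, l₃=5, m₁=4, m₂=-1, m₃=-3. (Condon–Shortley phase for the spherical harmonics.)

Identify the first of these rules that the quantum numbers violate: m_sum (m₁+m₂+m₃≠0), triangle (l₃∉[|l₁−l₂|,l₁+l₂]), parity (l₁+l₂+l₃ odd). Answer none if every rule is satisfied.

m₁+m₂+m₃ = 4 − 1 − 3 = 0  ✓
triangle: |4−1|=3 ≤ l₃=5 ≤ 4+1=5  ✓
parity: l₁+l₂+l₃ = 10 is even  ✓

none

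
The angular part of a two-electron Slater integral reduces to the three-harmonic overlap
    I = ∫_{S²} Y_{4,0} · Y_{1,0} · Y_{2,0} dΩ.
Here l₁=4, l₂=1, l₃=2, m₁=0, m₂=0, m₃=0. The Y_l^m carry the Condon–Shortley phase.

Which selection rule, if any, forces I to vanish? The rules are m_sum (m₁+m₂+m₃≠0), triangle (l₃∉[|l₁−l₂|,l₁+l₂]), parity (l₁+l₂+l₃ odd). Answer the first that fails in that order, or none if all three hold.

m₁+m₂+m₃ = 0 + 0 + 0 = 0  ✓
triangle: |4−1|=3 ≤ l₃=2 ≤ 4+1=5  ✗
parity: l₁+l₂+l₃ = 7 is odd

triangle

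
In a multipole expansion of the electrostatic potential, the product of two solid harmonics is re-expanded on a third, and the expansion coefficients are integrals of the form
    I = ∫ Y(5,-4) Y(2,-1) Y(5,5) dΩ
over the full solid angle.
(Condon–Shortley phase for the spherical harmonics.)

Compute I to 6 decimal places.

-0.187924

m-sum 0 ✓  L=12 even ✓  3≤5≤7 ✓
Π(2lᵢ+1) = 11×5×11 = 605
triangle coeff Δ(5,2,5) = 1/38610
Σ_t [0,2]: t=0:+1/2880 t=1:−1/576 t=2:+1/2880 = -1/960
(3j)²=10/429 [(5 2 5; 0 0 0)], sign=+1
Σ_t [1,1]: t=1:−1/80640 = -1/80640
(3j)²=9/286 [(5 2 5; -4 -1 5)], sign=-1
⇒ 4πI² = 75/169
I = (-1)√(75/169/(4π)) = -0.18792404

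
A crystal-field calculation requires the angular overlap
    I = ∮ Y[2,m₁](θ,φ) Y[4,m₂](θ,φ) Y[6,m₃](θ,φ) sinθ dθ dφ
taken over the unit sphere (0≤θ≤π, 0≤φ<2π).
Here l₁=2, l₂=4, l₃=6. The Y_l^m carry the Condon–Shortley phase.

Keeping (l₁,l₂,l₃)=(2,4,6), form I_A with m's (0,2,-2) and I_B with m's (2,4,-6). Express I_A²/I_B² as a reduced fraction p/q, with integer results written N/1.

Same 2,4,6: normalisation and zero-m 3j drop out of the ratio.
A: Δ: 0! 4! 8! / 13! → 1/6435; sum: t=0:+1/5760 = 1/5760; 3j²(2 4 6; 0 2 -2) = Δ·Π!·Σ² = 56/2145  (sign +1)
B: Δ: 0! 4! 8! / 13! → 1/6435; sum: t=0:+1/967680 = 1/967680; 3j²(2 4 6; 2 4 -6) = Δ·Π!·Σ² = 1/13  (sign +1)
I_A²/I_B² = (56/2145)/(1/13) = 56/165

56/165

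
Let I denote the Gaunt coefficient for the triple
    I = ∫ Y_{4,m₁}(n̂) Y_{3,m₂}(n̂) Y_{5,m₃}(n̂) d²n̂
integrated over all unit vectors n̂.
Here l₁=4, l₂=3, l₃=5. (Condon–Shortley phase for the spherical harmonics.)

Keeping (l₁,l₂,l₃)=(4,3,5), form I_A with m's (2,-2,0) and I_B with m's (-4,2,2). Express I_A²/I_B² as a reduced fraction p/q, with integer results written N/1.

120/49

Shared (l₁,l₂,l₃)=(4,3,5): N and (l;000)² cancel in I_A²/I_B².
A: Δ = 2!·6!·4!/13! = 1/180180; Racah Σ t=0..1: t=0:+1/576 t=1:−1/2880 = 1/720; ⇒ 3j(4 3 5; 2 -2 0)² = 80/3003, sgn -1
B: Δ = 2!·6!·4!/13! = 1/180180; Racah Σ t=2..2: t=2:+1/8640 = 1/8640; ⇒ 3j(4 3 5; -4 2 2)² = 14/1287, sgn -1
I_A²/I_B² = (80/3003)/(14/1287) = 120/49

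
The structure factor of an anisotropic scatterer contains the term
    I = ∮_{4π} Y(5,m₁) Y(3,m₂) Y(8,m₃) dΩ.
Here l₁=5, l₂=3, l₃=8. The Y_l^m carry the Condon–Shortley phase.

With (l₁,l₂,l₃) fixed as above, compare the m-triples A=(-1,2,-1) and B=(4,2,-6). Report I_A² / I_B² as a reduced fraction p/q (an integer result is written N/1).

63/286

Shared (l₁,l₂,l₃)=(5,3,8): N and (l;000)² cancel in I_A²/I_B².
A: Δ = 0!·10!·6!/17! = 1/136136; Racah Σ t=0..0: t=0:+1/2073600 = 1/2073600; ⇒ 3j(5 3 8; -1 2 -1)² = 63/9724, sgn -1
B: Δ = 0!·10!·6!/17! = 1/136136; Racah Σ t=0..0: t=0:+1/43545600 = 1/43545600; ⇒ 3j(5 3 8; 4 2 -6)² = 1/34, sgn +1
I_A²/I_B² = (63/9724)/(1/34) = 63/286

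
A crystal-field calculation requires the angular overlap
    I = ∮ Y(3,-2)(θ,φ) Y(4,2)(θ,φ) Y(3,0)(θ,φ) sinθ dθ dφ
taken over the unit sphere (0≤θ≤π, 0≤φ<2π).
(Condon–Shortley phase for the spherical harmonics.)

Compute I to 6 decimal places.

-0.044418

Rules hold: Σm=0, L=10 even, 1≤3≤7.
N = 7·9·7 = 441
Δ = 4!·2!·4!/11! = 1/34650
Racah Σ t=1..3: t=1:−1/72 t=2:+1/16 t=3:−1/72 = 5/144
⇒ 3j(3 4 3; 0 0 0)² = 2/77, sgn -1
Racah Σ t=3..4: t=3:−1/72 t=4:+1/96 = -1/288
⇒ 3j(3 4 3; -2 2 0)² = 1/462, sgn +1
4πI² = N·(3j₀)²·(3jₘ)² = 3/121
I = -1·√(0.0247934/4π) = -0.04441841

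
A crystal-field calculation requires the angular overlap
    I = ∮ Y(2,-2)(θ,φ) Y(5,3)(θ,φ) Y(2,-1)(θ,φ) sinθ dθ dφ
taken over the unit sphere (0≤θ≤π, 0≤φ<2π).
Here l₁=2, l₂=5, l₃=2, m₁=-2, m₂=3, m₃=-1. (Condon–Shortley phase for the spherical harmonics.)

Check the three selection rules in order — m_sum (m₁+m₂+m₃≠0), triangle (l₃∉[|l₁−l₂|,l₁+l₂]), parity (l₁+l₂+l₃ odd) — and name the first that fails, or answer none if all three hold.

triangle

Σmᵢ = 0  ✓
l₃∈[|l₁−l₂|,l₁+l₂]=[3,7], have l₃=2  ✗
Σlᵢ = 9 ⇒ odd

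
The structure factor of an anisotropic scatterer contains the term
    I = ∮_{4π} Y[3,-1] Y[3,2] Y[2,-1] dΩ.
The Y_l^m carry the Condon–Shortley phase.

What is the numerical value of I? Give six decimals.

0.162868

Checks pass: Σm=0; 8 even; l₃=2∈[0,6].
(2·3+1)(2·3+1)(2·2+1) = 245
Δ: 4! 2! 2! / 9! → 1/3780
sum: t=1:−1/24 t=2:+1/4 t=3:−1/24 = 1/6
3j²(3 3 2; 0 0 0) = Δ·Π!·Σ² = 4/105  (sign +1)
sum: t=3:−1/12 t=4:+1/48 = -1/16
3j²(3 3 2; -1 2 -1) = Δ·Π!·Σ² = 1/28  (sign +1)
combine: 4πI² = 245·4/105·1/28 = 1/3
take √, sign +1: I = 0.16286750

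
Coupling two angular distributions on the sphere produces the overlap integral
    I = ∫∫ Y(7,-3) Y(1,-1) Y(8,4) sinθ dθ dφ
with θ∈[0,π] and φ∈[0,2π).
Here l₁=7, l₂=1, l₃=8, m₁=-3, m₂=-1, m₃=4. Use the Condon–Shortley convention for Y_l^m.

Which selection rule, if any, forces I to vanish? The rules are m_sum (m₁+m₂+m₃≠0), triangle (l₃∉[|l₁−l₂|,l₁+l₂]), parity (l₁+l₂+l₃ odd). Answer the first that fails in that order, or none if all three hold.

azimuthal sum: -3 − 1 + 4 = 0  ✓
6 ≤ 8 ≤ 8 (triangle on l)  ✓
L = 7 + 1 + 8 = 16 (even)  ✓

none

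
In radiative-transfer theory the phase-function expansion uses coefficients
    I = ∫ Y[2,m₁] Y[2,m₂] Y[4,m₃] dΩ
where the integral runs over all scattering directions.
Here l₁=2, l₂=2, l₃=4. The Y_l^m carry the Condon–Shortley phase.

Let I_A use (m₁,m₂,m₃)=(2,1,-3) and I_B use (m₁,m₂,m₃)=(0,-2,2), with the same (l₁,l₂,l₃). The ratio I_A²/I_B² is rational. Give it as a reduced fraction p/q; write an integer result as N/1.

Shared (l₁,l₂,l₃)=(2,2,4): N and (l;000)² cancel in I_A²/I_B².
A: Δ = 0!·4!·4!/9! = 1/630; Racah Σ t=0..0: t=0:+1/144 = 1/144; ⇒ 3j(2 2 4; 2 1 -3)² = 1/18, sgn -1
B: Δ = 0!·4!·4!/9! = 1/630; Racah Σ t=0..0: t=0:+1/96 = 1/96; ⇒ 3j(2 2 4; 0 -2 2)² = 1/42, sgn +1
I_A²/I_B² = (1/18)/(1/42) = 7/3

7/3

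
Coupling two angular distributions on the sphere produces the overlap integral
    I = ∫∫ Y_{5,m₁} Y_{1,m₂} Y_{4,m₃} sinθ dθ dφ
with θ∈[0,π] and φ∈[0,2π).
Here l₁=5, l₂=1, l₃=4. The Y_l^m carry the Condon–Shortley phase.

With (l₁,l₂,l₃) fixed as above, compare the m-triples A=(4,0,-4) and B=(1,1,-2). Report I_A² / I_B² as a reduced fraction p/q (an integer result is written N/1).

l's match ⇒ only the (l;m) 3-j factors differ between A and B.
A: triangle coeff Δ(5,1,4) = 1/495; Σ_t [1,1]: t=1:−1/40320 = -1/40320; (3j)²=1/55 [(5 1 4; 4 0 -4)], sign=-1
B: triangle coeff Δ(5,1,4) = 1/495; Σ_t [2,2]: t=2:+1/2880 = 1/2880; (3j)²=2/165 [(5 1 4; 1 1 -2)], sign=+1
I_A²/I_B² = (1/55)/(2/165) = 3/2

3/2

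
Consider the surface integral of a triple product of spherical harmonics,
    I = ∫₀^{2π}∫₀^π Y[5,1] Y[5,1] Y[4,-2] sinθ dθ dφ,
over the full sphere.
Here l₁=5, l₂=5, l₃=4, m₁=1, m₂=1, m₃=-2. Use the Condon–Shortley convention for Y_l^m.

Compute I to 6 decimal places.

0.137240

m-sum 0 ✓  L=14 even ✓  0≤4≤10 ✓
Π(2lᵢ+1) = 11×11×9 = 1089
triangle coeff Δ(5,5,4) = 1/3153150
Σ_t [1,5]: t=1:−1/69120 t=2:+1/1728 t=3:−1/576 t=4:+1/1728 t=5:−1/69120 = -7/11520
(3j)²=2/143 [(5 5 4; 0 0 0)], sign=-1
Σ_t [2,4]: t=2:+1/4608 t=3:−1/1296 t=4:+1/4608 = -7/20736
(3j)²=20/1287 [(5 5 4; 1 1 -2)], sign=-1
⇒ 4πI² = 40/169
I = (+1)√(40/169/(4π)) = 0.13724032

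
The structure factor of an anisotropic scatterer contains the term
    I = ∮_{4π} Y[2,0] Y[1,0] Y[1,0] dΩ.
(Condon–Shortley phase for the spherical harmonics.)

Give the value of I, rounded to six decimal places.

0.252313

Rules hold: Σm=0, L=4 even, 1≤1≤3.
N = 5·3·3 = 45
Δ = 2!·2!·0!/5! = 1/30
Racah Σ t=1..1: t=1:−1/1 = -1/1
⇒ 3j(2 1 1; 0 0 0)² = 2/15, sgn +1
(m-triple is (0,0,0) — same symbol as above.)
4πI² = N·(3j₀)²·(3jₘ)² = 4/5
I = +1·√(0.8/4π) = 0.25231325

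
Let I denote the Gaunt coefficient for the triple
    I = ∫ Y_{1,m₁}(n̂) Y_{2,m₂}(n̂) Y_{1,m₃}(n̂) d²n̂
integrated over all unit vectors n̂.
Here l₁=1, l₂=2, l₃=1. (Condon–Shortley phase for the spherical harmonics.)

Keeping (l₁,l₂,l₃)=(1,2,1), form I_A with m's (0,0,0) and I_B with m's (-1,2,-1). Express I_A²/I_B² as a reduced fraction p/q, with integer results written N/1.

Same 1,2,1: normalisation and zero-m 3j drop out of the ratio.
A: Δ: 2! 0! 2! / 5! → 1/30; sum: t=1:−1/1 = -1/1; 3j²(1 2 1; 0 0 0) = Δ·Π!·Σ² = 2/15  (sign +1)
B: Δ: 2! 0! 2! / 5! → 1/30; sum: t=2:+1/4 = 1/4; 3j²(1 2 1; -1 2 -1) = Δ·Π!·Σ² = 1/5  (sign +1)
I_A²/I_B² = (2/15)/(1/5) = 2/3

2/3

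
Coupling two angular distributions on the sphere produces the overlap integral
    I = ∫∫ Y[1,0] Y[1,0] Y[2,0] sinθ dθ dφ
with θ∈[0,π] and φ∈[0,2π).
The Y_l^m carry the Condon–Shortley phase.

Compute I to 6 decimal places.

m-sum 0 ✓  L=4 even ✓  0≤2≤2 ✓
Π(2lᵢ+1) = 3×3×5 = 45
triangle coeff Δ(1,1,2) = 1/30
Σ_t [0,0]: t=0:+1/1 = 1/1
(3j)²=2/15 [(1 1 2; 0 0 0)], sign=+1
(m-triple is (0,0,0) — same symbol as above.)
⇒ 4πI² = 4/5
I = (+1)√(4/5/(4π)) = 0.25231325

0.252313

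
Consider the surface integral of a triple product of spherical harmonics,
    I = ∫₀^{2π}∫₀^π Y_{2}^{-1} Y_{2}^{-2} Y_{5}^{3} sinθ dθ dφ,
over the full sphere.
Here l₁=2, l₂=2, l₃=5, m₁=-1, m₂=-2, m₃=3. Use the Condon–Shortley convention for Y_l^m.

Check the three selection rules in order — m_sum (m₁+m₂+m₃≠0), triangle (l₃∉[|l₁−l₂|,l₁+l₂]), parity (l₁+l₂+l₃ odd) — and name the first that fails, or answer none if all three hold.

azimuthal sum: -1 − 2 + 3 = 0  ✓
0 ≤ 5 ≤ 4 (triangle on l)  ✗
L = 2 + 2 + 5 = 9 (odd)

triangle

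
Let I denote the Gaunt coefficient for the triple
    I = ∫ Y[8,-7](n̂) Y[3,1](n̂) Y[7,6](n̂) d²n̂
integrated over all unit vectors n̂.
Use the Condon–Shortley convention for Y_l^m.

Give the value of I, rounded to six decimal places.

m-sum 0 ✓  L=18 even ✓  5≤7≤11 ✓
Π(2lᵢ+1) = 17×7×15 = 1785
triangle coeff Δ(8,3,7) = 1/5290740
Σ_t [1,3]: t=1:−1/7257600 t=2:+1/2073600 t=3:−1/7257600 = 1/4838400
(3j)²=252/20995 [(8 3 7; 0 0 0)], sign=-1
Σ_t [3,4]: t=3:−1/2874009600 t=4:+1/1916006400 = 1/5748019200
(3j)²=13/5814 [(8 3 7; -7 1 6)], sign=-1
⇒ 4πI² = 294/6137
I = (+1)√(294/6137/(4π)) = 0.06174342

0.061743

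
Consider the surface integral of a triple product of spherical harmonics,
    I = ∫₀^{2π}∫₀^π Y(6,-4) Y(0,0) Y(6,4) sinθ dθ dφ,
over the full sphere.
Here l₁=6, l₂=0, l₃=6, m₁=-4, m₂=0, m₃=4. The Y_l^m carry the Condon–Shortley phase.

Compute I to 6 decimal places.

0.282095

Checks pass: Σm=0; 12 even; l₃=6∈[6,6].
(2·6+1)(2·0+1)(2·6+1) = 169
Δ: 0! 12! 0! / 13! → 1/13
sum: t=0:+1/518400 = 1/518400
3j²(6 0 6; 0 0 0) = Δ·Π!·Σ² = 1/13  (sign +1)
sum: t=0:+1/7257600 = 1/7257600
3j²(6 0 6; -4 0 4) = Δ·Π!·Σ² = 1/13  (sign +1)
combine: 4πI² = 169·1/13·1/13 = 1/1
take √, sign +1: I = 0.28209479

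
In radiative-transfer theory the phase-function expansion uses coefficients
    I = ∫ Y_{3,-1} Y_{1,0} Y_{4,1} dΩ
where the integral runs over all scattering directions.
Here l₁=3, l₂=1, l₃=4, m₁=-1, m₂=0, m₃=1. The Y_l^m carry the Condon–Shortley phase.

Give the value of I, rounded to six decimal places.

-0.238414

Rules hold: Σm=0, L=8 even, 2≤4≤4.
N = 7·3·9 = 189
Δ = 0!·6!·2!/9! = 1/252
Racah Σ t=0..0: t=0:+1/36 = 1/36
⇒ 3j(3 1 4; 0 0 0)² = 4/63, sgn +1
Racah Σ t=0..0: t=0:+1/48 = 1/48
⇒ 3j(3 1 4; -1 0 1)² = 5/84, sgn -1
4πI² = N·(3j₀)²·(3jₘ)² = 5/7
I = -1·√(0.714286/4π) = -0.23841361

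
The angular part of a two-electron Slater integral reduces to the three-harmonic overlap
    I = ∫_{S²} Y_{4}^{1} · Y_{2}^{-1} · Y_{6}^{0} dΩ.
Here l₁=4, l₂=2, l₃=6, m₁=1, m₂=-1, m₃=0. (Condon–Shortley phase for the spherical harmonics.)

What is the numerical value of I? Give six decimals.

Rules hold: Σm=0, L=12 even, 2≤6≤6.
N = 9·5·13 = 585
Δ = 0!·8!·4!/13! = 1/6435
Racah Σ t=0..0: t=0:+1/2304 = 1/2304
⇒ 3j(4 2 6; 0 0 0)² = 5/143, sgn +1
Racah Σ t=0..0: t=0:+1/4320 = 1/4320
⇒ 3j(4 2 6; 1 -1 0)² = 8/429, sgn +1
4πI² = N·(3j₀)²·(3jₘ)² = 600/1573
I = +1·√(0.381437/4π) = 0.17422334

0.174223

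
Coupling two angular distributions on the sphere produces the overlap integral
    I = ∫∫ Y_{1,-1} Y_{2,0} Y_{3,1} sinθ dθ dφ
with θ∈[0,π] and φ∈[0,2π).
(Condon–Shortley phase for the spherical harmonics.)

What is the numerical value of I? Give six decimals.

-0.202301

m-sum 0 ✓  L=6 even ✓  1≤3≤3 ✓
Π(2lᵢ+1) = 3×5×7 = 105
triangle coeff Δ(1,2,3) = 1/105
Σ_t [0,0]: t=0:+1/4 = 1/4
(3j)²=3/35 [(1 2 3; 0 0 0)], sign=-1
Σ_t [0,0]: t=0:+1/8 = 1/8
(3j)²=2/35 [(1 2 3; -1 0 1)], sign=+1
⇒ 4πI² = 18/35
I = (-1)√(18/35/(4π)) = -0.20230066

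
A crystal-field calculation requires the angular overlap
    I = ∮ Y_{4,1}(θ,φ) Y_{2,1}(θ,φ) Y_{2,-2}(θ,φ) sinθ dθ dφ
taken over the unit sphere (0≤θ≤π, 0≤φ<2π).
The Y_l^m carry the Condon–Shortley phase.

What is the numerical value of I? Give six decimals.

-0.090112

m-sum 0 ✓  L=8 even ✓  2≤2≤6 ✓
Π(2lᵢ+1) = 9×5×5 = 225
triangle coeff Δ(4,2,2) = 1/630
Σ_t [2,2]: t=2:+1/16 = 1/16
(3j)²=2/35 [(4 2 2; 0 0 0)], sign=+1
Σ_t [3,3]: t=3:−1/144 = -1/144
(3j)²=1/126 [(4 2 2; 1 1 -2)], sign=-1
⇒ 4πI² = 5/49
I = (-1)√(5/49/(4π)) = -0.09011188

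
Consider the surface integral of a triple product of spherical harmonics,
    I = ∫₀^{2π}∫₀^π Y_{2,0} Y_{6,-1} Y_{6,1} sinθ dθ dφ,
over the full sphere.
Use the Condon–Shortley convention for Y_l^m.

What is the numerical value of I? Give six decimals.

-0.149094

Rules hold: Σm=0, L=14 even, 4≤6≤8.
N = 5·13·13 = 845
Δ = 2!·2!·10!/15! = 1/90090
Racah Σ t=0..2: t=0:+1/69120 t=1:−1/14400 t=2:+1/69120 = -7/172800
⇒ 3j(2 6 6; 0 0 0)² = 14/715, sgn -1
Racah Σ t=0..2: t=0:+1/57600 t=1:−1/17280 t=2:+1/120960 = -13/403200
⇒ 3j(2 6 6; 0 -1 1)² = 13/770, sgn +1
4πI² = N·(3j₀)²·(3jₘ)² = 169/605
I = -1·√(0.279339/4π) = -0.14909419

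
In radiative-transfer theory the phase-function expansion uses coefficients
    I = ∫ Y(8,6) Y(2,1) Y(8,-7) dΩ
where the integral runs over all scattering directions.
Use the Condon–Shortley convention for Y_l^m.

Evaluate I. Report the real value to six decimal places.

Rules hold: Σm=0, L=18 even, 6≤8≤10.
N = 17·5·17 = 1445
Δ = 2!·14!·2!/19! = 1/348840
Racah Σ t=0..2: t=0:+1/116121600 t=1:−1/25401600 t=2:+1/116121600 = -1/45158400
⇒ 3j(8 2 8; 0 0 0)² = 24/1615, sgn -1
Racah Σ t=1..2: t=1:−1/12454041600 t=2:+1/174356582400 = -1/13412044800
⇒ 3j(8 2 8; 6 1 -7)² = 169/7752, sgn +1
4πI² = N·(3j₀)²·(3jₘ)² = 169/361
I = -1·√(0.468144/4π) = -0.19301223

-0.193012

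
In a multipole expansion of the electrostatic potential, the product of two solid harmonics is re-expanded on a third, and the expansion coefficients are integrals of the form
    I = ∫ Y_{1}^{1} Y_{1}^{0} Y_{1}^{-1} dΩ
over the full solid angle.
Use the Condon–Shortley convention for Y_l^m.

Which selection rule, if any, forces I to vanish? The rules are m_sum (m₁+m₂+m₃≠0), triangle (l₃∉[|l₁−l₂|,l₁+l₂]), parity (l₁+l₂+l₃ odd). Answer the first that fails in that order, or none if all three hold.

parity

azimuthal sum: 1 + 0 − 1 = 0  ✓
0 ≤ 1 ≤ 2 (triangle on l)  ✓
L = 1 + 1 + 1 = 3 (odd)  ✗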